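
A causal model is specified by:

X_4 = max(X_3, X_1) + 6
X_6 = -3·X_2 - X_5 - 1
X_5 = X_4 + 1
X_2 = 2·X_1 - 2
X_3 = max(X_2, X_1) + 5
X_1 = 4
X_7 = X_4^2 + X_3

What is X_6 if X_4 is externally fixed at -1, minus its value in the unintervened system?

18

Under do(X_4=-1), the mechanism X_4 = max(X_3, X_1) + 6 is discarded; X_4 is fixed at -1.
X_2 = 2·X_1 - 2  [with X_1=4]  = 6
X_5 = X_4 + 1  [with X_4=-1]  = 0
X_6 = -3·X_2 - X_5 - 1  [with X_2=6, X_5=0]  = -19
Without intervention: X_2 = 2·X_1 - 2  [with X_1=4]  = 6; X_3 = max(X_2, X_1) + 5  [with X_2=6, X_1=4]  = 11; X_4 = max(X_3, X_1) + 6  [with X_3=11, X_1=4]  = 17; X_5 = X_4 + 1  [with X_4=17]  = 18; X_6 = -3·X_2 - X_5 - 1  [with X_2=6, X_5=18]  = -37.
Change = -19 − (-37) = 18.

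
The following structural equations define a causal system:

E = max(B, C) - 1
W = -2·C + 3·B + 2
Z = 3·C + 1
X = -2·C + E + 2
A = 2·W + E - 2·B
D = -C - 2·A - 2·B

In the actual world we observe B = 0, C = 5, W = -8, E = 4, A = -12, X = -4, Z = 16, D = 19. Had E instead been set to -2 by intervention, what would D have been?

31

do(E=-2) replaces the equation E = max(B, C) - 1 with the constant E = -2.
W = -2·C + 3·B + 2  [with C=5, B=0]  = -8
A = 2·W + E - 2·B  [with W=-8, E=-2, B=0]  = -18
D = -C - 2·A - 2·B  [with C=5, A=-18, B=0]  = 31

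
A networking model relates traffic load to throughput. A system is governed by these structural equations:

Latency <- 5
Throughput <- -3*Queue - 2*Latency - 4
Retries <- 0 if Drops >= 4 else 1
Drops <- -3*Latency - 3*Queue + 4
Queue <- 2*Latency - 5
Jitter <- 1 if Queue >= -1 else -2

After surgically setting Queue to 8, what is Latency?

5

Under do(Queue=8), the mechanism Queue <- 2*Latency - 5 is discarded; Queue is fixed at 8.
Latency is not downstream of the intervention, so its value is determined by the original equations.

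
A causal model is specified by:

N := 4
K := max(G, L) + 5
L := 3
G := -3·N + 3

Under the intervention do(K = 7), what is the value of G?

Under do(K=7), the mechanism K := max(G, L) + 5 is discarded; K is fixed at 7.
Since G is not a descendant of the intervened variable, it is unaffected.
G = -3·N + 3  [with N=4]  = -9

-9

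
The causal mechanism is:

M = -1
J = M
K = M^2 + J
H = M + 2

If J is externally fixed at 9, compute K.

10

The intervention breaks the incoming arrows to J: J = M no longer applies, and J = 9.
K = M^2 + J  [with M=-1, J=9]  = 10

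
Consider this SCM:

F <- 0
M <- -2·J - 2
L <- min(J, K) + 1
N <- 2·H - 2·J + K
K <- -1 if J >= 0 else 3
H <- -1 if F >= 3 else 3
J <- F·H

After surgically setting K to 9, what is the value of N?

Under do(K=9), the mechanism K <- -1 if J >= 0 else 3 is discarded; K is fixed at 9.
H = -1 if F >= 3 else 3  [with F=0]  = 3
J = F·H  [with F=0, H=3]  = 0
N = 2·H - 2·J + K  [with H=3, J=0, K=9]  = 15

15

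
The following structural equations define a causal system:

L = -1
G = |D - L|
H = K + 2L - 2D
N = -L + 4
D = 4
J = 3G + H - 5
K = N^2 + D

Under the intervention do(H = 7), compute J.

17

Intervening sets H = 7 and removes its equation (H = K + 2L - 2D).
G = |D - L|  [with D=4, L=-1]  = 5
J = 3G + H - 5  [with G=5, H=7]  = 17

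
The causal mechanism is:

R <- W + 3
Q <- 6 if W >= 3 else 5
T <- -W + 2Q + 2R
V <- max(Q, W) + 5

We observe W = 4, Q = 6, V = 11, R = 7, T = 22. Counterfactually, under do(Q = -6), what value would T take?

do(Q=-6) replaces the equation Q <- 6 if W >= 3 else 5 with the constant Q = -6.
R = W + 3  [with W=4]  = 7
T = -W + 2Q + 2R  [with W=4, Q=-6, R=7]  = -2

-2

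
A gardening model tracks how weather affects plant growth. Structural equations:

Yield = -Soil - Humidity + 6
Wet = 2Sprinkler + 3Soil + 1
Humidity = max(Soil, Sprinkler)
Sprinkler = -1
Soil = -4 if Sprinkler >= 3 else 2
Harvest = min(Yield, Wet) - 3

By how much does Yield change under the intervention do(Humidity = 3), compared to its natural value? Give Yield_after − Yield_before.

-1

Intervening sets Humidity = 3 and removes its equation (Humidity = max(Soil, Sprinkler)).
Soil = -4 if Sprinkler >= 3 else 2  [with Sprinkler=-1]  = 2
Yield = -Soil - Humidity + 6  [with Soil=2, Humidity=3]  = 1
Without intervention: Soil = -4 if Sprinkler >= 3 else 2  [with Sprinkler=-1]  = 2; Humidity = max(Soil, Sprinkler)  [with Soil=2, Sprinkler=-1]  = 2; Yield = -Soil - Humidity + 6  [with Soil=2, Humidity=2]  = 2.
Change = 1 − 2 = -1.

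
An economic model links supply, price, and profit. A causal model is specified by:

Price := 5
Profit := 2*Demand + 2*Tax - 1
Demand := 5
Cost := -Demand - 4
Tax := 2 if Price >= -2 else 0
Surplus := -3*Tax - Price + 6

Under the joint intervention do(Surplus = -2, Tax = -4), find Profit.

Setting Surplus = -2, Tax = -4 by intervention discards those variables' equations.
Profit = 2*Demand + 2*Tax - 1  [with Demand=5, Tax=-4]  = 1

1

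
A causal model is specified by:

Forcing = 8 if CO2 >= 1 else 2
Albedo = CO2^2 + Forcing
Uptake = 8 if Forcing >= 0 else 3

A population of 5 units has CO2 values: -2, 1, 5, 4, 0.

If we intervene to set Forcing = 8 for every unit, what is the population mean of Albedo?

17.2

Every unit gets Forcing=8 under the intervention. Albedo values become 12, 9, 33, 24, 8; E[Albedo|do(Forcing=8)] = 17.2.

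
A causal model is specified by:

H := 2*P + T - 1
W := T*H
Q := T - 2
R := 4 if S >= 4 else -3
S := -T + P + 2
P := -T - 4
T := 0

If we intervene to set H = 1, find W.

0

The intervention breaks the incoming arrows to H: H := 2*P + T - 1 no longer applies, and H = 1.
W = T*H  [with T=0, H=1]  = 0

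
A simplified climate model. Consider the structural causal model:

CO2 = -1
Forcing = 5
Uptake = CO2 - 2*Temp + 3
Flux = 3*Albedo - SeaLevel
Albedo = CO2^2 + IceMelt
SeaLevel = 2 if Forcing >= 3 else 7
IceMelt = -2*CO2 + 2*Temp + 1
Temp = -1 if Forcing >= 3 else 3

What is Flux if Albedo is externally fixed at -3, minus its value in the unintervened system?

-15

Under do(Albedo=-3), the mechanism Albedo = CO2^2 + IceMelt is discarded; Albedo is fixed at -3.
SeaLevel = 2 if Forcing >= 3 else 7  [with Forcing=5]  = 2
Flux = 3*Albedo - SeaLevel  [with Albedo=-3, SeaLevel=2]  = -11
Without intervention: Temp = -1 if Forcing >= 3 else 3  [with Forcing=5]  = -1; IceMelt = -2*CO2 + 2*Temp + 1  [with CO2=-1, Temp=-1]  = 1; Albedo = CO2^2 + IceMelt  [with CO2=-1, IceMelt=1]  = 2; SeaLevel = 2 if Forcing >= 3 else 7  [with Forcing=5]  = 2; Flux = 3*Albedo - SeaLevel  [with Albedo=2, SeaLevel=2]  = 4.
Change = -11 − 4 = -15.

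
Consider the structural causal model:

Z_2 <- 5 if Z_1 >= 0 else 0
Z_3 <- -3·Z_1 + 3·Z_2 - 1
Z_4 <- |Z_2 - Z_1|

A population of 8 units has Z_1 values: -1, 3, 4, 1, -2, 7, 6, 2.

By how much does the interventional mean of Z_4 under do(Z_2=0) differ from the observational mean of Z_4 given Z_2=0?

1.75

do(Z_2=0) breaks Z_2's dependence on Z_1. With Z_2=0 fixed, Z_4 across the units is 1, 3, 4, 1, 2, 7, 6, 2, mean 3.25.
Conditioning on Z_2=0 selects the 2 unit(s) with Z_1 ∈ {-1, -2}. Their Z_4 values: 1, 2. Mean = 1.5.
Difference = 3.25 − 1.5 = 1.75.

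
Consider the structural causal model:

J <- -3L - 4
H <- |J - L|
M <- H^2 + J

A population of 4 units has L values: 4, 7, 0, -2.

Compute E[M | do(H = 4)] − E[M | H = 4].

The intervention sets H=4 in all 4 units regardless of L. Recomputing M per unit gives 0, -9, 12, 18; average 5.25.
Observing H=4 restricts to units where H's equation naturally yields 4: L ∈ {0, -2}. In that subpopulation M = 12, 18, mean 15.
Difference = 5.25 − 15 = -9.75.

-9.75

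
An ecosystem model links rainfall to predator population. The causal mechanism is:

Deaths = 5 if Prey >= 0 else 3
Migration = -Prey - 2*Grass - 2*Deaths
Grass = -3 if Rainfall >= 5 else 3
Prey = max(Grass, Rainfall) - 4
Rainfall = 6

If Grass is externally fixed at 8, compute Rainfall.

6

Under do(Grass=8), the mechanism Grass = -3 if Rainfall >= 5 else 3 is discarded; Grass is fixed at 8.
Rainfall is not downstream of the intervention, so its value is determined by the original equations.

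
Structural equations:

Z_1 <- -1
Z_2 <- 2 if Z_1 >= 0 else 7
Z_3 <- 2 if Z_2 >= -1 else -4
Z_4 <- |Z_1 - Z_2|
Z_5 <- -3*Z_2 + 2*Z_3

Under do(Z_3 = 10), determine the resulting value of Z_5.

-1

do(Z_3=10) replaces the equation Z_3 <- 2 if Z_2 >= -1 else -4 with the constant Z_3 = 10.
Z_2 = 2 if Z_1 >= 0 else 7  [with Z_1=-1]  = 7
Z_5 = -3*Z_2 + 2*Z_3  [with Z_2=7, Z_3=10]  = -1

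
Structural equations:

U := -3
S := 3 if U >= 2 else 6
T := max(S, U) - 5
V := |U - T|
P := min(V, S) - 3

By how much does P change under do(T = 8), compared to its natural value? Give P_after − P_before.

2

do(T=8) replaces the equation T := max(S, U) - 5 with the constant T = 8.
S = 3 if U >= 2 else 6  [with U=-3]  = 6
V = |U - T|  [with U=-3, T=8]  = 11
P = min(V, S) - 3  [with V=11, S=6]  = 3
Without intervention: S = 3 if U >= 2 else 6  [with U=-3]  = 6; T = max(S, U) - 5  [with S=6, U=-3]  = 1; V = |U - T|  [with U=-3, T=1]  = 4; P = min(V, S) - 3  [with V=4, S=6]  = 1.
Change = 3 − 1 = 2.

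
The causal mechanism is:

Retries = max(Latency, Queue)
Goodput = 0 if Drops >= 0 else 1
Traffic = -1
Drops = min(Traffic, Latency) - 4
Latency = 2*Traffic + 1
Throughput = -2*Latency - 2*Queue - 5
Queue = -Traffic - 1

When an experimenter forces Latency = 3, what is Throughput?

-11

Under do(Latency=3), the mechanism Latency = 2*Traffic + 1 is discarded; Latency is fixed at 3.
Queue = -Traffic - 1  [with Traffic=-1]  = 0
Throughput = -2*Latency - 2*Queue - 5  [with Latency=3, Queue=0]  = -11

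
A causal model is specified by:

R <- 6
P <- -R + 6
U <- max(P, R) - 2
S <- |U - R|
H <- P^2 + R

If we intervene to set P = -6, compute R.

6

Under do(P=-6), the mechanism P <- -R + 6 is discarded; P is fixed at -6.
R is not downstream of the intervention, so its value is determined by the original equations.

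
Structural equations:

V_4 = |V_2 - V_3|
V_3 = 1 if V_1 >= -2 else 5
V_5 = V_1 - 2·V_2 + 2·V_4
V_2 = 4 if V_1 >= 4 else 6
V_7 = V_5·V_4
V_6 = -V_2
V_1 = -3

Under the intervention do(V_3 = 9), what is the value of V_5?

-9

do(V_3=9) replaces the equation V_3 = 1 if V_1 >= -2 else 5 with the constant V_3 = 9.
V_2 = 4 if V_1 >= 4 else 6  [with V_1=-3]  = 6
V_4 = |V_2 - V_3|  [with V_2=6, V_3=9]  = 3
V_5 = V_1 - 2·V_2 + 2·V_4  [with V_1=-3, V_2=6, V_4=3]  = -9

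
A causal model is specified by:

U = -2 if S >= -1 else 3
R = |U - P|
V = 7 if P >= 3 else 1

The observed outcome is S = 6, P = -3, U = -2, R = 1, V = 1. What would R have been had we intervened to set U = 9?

12

The intervention breaks the incoming arrows to U: U = -2 if S >= -1 else 3 no longer applies, and U = 9.
R = |U - P|  [with U=9, P=-3]  = 12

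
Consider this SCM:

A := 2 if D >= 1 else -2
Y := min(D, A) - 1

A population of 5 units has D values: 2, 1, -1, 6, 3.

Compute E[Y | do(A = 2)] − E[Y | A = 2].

The intervention sets A=2 in all 5 units regardless of D. Recomputing Y per unit gives 1, 0, -2, 1, 1; average 0.2.
Observing A=2 restricts to units where A's equation naturally yields 2: D ∈ {2, 1, 6, 3}. In that subpopulation Y = 1, 0, 1, 1, mean 0.75.
Difference = 0.2 − 0.75 = -0.55.

-0.55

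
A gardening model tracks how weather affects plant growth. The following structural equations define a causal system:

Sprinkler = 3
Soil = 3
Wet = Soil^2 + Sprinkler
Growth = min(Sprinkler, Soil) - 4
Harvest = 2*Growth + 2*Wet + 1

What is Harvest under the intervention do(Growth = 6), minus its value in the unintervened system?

14

Intervening sets Growth = 6 and removes its equation (Growth = min(Sprinkler, Soil) - 4).
Wet = Soil^2 + Sprinkler  [with Soil=3, Sprinkler=3]  = 12
Harvest = 2*Growth + 2*Wet + 1  [with Growth=6, Wet=12]  = 37
Without intervention: Wet = Soil^2 + Sprinkler  [with Soil=3, Sprinkler=3]  = 12; Growth = min(Sprinkler, Soil) - 4  [with Sprinkler=3, Soil=3]  = -1; Harvest = 2*Growth + 2*Wet + 1  [with Growth=-1, Wet=12]  = 23.
Change = 37 − 23 = 14.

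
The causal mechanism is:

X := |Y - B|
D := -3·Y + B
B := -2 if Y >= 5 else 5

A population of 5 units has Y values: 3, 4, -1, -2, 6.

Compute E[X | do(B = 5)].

3.4

do(B=5) breaks B's dependence on Y. With B=5 fixed, X across the units is 2, 1, 6, 7, 1, mean 3.4.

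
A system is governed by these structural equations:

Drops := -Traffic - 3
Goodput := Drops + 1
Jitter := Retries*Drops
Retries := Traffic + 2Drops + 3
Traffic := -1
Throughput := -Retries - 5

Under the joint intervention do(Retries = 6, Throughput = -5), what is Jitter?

-12

The joint intervention fixes Retries = 6, Throughput = -5, removing each variable's own equation.
Drops = -Traffic - 3  [with Traffic=-1]  = -2
Jitter = Retries*Drops  [with Retries=6, Drops=-2]  = -12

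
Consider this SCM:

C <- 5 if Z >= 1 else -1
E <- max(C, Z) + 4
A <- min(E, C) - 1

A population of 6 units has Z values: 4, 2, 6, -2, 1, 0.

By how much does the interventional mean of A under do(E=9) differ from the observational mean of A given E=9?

-2

Under do(E=9), E's equation is replaced by E=9 for every unit. Per-unit A: 4, 4, 4, -2, 4, -2. Mean = 2.
E[A|E=9] averages over only the 3 units with E=9 (Z = 4, 2, 1): A = 4, 4, 4, mean 4.
Difference = 2 − 4 = -2.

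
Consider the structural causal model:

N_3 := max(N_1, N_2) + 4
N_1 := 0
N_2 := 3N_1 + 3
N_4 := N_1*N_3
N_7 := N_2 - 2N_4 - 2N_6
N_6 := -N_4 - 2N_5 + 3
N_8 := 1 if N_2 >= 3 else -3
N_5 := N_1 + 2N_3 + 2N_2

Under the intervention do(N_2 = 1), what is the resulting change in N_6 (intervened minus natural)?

Under do(N_2=1), the mechanism N_2 := 3N_1 + 3 is discarded; N_2 is fixed at 1.
N_3 = max(N_1, N_2) + 4  [with N_1=0, N_2=1]  = 5
N_4 = N_1*N_3  [with N_1=0, N_3=5]  = 0
N_5 = N_1 + 2N_3 + 2N_2  [with N_1=0, N_3=5, N_2=1]  = 12
N_6 = -N_4 - 2N_5 + 3  [with N_4=0, N_5=12]  = -21
Without intervention: N_2 = 3N_1 + 3  [with N_1=0]  = 3; N_3 = max(N_1, N_2) + 4  [with N_1=0, N_2=3]  = 7; N_4 = N_1*N_3  [with N_1=0, N_3=7]  = 0; N_5 = N_1 + 2N_3 + 2N_2  [with N_1=0, N_3=7, N_2=3]  = 20; N_6 = -N_4 - 2N_5 + 3  [with N_4=0, N_5=20]  = -37.
Change = -21 − (-37) = 16.

16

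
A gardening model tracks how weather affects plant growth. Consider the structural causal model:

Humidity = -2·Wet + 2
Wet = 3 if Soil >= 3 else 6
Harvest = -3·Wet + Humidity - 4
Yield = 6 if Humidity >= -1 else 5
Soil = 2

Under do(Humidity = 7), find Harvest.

-15

do(Humidity=7) replaces the equation Humidity = -2·Wet + 2 with the constant Humidity = 7.
Wet = 3 if Soil >= 3 else 6  [with Soil=2]  = 6
Harvest = -3·Wet + Humidity - 4  [with Wet=6, Humidity=7]  = -15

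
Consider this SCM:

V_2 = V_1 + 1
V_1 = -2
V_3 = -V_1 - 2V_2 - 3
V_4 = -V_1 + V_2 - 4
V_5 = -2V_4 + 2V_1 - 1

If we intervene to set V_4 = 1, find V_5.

Intervening sets V_4 = 1 and removes its equation (V_4 = -V_1 + V_2 - 4).
V_5 = -2V_4 + 2V_1 - 1  [with V_4=1, V_1=-2]  = -7

-7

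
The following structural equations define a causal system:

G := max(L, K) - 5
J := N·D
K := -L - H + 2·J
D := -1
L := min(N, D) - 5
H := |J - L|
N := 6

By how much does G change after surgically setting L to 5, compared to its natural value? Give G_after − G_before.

The intervention breaks the incoming arrows to L: L := min(N, D) - 5 no longer applies, and L = 5.
J = N·D  [with N=6, D=-1]  = -6
H = |J - L|  [with J=-6, L=5]  = 11
K = -L - H + 2·J  [with L=5, H=11, J=-6]  = -28
G = max(L, K) - 5  [with L=5, K=-28]  = 0
Without intervention: J = N·D  [with N=6, D=-1]  = -6; L = min(N, D) - 5  [with N=6, D=-1]  = -6; H = |J - L|  [with J=-6, L=-6]  = 0; K = -L - H + 2·J  [with L=-6, H=0, J=-6]  = -6; G = max(L, K) - 5  [with L=-6, K=-6]  = -11.
Change = 0 − (-11) = 11.

11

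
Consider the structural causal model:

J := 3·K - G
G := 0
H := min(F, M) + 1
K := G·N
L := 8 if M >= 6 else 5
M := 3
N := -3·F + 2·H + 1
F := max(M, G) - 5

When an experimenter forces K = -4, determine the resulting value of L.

5

Intervening sets K = -4 and removes its equation (K := G·N).
No directed path runs from K to L, so L keeps its natural value.
L = 8 if M >= 6 else 5  [with M=3]  = 5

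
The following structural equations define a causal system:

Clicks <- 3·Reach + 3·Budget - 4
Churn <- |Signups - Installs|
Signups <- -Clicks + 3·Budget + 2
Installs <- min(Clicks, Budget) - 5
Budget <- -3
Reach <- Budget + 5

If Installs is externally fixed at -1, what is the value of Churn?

1

Under do(Installs=-1), the mechanism Installs <- min(Clicks, Budget) - 5 is discarded; Installs is fixed at -1.
Reach = Budget + 5  [with Budget=-3]  = 2
Clicks = 3·Reach + 3·Budget - 4  [with Reach=2, Budget=-3]  = -7
Signups = -Clicks + 3·Budget + 2  [with Clicks=-7, Budget=-3]  = 0
Churn = |Signups - Installs|  [with Signups=0, Installs=-1]  = 1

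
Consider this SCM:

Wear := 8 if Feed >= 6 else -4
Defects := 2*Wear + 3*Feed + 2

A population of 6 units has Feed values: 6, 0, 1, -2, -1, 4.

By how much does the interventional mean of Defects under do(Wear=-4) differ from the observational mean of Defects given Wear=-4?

The intervention sets Wear=-4 in all 6 units regardless of Feed. Recomputing Defects per unit gives 12, -6, -3, -12, -9, 6; average -2.
Observing Wear=-4 restricts to units where Wear's equation naturally yields -4: Feed ∈ {0, 1, -2, -1, 4}. In that subpopulation Defects = -6, -3, -12, -9, 6, mean -4.8.
Difference = -2 − (-4.8) = 2.8.

2.8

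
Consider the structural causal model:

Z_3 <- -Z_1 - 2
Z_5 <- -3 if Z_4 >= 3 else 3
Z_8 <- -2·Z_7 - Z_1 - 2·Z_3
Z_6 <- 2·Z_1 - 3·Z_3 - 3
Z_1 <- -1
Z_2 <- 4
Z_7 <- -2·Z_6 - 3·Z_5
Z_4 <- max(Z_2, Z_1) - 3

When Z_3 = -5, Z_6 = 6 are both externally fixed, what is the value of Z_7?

Under do(Z_3 = -5, Z_6 = 6), each intervened variable's structural equation is replaced by its fixed value.
Z_4 = max(Z_2, Z_1) - 3  [with Z_2=4, Z_1=-1]  = 1
Z_5 = -3 if Z_4 >= 3 else 3  [with Z_4=1]  = 3
Z_7 = -2·Z_6 - 3·Z_5  [with Z_6=6, Z_5=3]  = -21

-21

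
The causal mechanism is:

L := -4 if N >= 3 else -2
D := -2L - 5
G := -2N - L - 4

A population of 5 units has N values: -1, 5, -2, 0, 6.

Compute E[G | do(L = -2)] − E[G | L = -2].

-5.2

Every unit gets L=-2 under the intervention. G values become 0, -12, 2, -2, -14; E[G|do(L=-2)] = -5.2.
Conditioning on L=-2 selects the 3 unit(s) with N ∈ {-1, -2, 0}. Their G values: 0, 2, -2. Mean = 0.
Difference = -5.2 − 0 = -5.2.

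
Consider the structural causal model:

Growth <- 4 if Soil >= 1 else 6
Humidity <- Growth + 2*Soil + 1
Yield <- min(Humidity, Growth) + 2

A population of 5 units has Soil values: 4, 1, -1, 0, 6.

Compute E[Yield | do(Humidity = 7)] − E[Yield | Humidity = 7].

do(Humidity=7) breaks Humidity's dependence on Soil. With Humidity=7 fixed, Yield across the units is 6, 6, 8, 8, 6, mean 6.8.
Conditioning on Humidity=7 selects the 2 unit(s) with Soil ∈ {1, 0}. Their Yield values: 6, 8. Mean = 7.
Difference = 6.8 − 7 = -0.2.

-0.2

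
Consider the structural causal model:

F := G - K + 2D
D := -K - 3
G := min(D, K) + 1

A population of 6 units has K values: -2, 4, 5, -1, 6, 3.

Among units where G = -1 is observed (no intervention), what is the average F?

-2.5

Observing G=-1 restricts to units where G's equation naturally yields -1: K ∈ {-2, -1}. In that subpopulation F = -1, -4, mean -2.5.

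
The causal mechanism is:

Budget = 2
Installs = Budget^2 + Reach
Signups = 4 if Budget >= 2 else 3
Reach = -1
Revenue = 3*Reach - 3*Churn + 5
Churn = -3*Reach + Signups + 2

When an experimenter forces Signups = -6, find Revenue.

Under do(Signups=-6), the mechanism Signups = 4 if Budget >= 2 else 3 is discarded; Signups is fixed at -6.
Churn = -3*Reach + Signups + 2  [with Reach=-1, Signups=-6]  = -1
Revenue = 3*Reach - 3*Churn + 5  [with Reach=-1, Churn=-1]  = 5

5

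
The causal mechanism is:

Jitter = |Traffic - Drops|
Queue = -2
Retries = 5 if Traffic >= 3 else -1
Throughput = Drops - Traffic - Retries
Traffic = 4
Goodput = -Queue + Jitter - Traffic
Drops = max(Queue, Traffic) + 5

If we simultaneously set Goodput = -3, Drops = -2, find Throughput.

Setting Goodput = -3, Drops = -2 by intervention discards those variables' equations.
Retries = 5 if Traffic >= 3 else -1  [with Traffic=4]  = 5
Throughput = Drops - Traffic - Retries  [with Drops=-2, Traffic=4, Retries=5]  = -11

-11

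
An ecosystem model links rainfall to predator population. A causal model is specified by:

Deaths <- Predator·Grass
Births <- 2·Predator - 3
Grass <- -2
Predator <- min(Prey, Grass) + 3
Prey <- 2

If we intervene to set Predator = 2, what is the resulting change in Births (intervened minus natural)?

The intervention breaks the incoming arrows to Predator: Predator <- min(Prey, Grass) + 3 no longer applies, and Predator = 2.
Births = 2·Predator - 3  [with Predator=2]  = 1
Without intervention: Predator = min(Prey, Grass) + 3  [with Prey=2, Grass=-2]  = 1; Births = 2·Predator - 3  [with Predator=1]  = -1.
Change = 1 − (-1) = 2.

2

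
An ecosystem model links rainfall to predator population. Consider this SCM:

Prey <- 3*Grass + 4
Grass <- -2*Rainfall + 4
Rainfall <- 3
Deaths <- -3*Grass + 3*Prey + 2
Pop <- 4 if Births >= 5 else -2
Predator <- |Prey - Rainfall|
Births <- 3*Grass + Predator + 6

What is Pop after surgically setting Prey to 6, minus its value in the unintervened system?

The intervention breaks the incoming arrows to Prey: Prey <- 3*Grass + 4 no longer applies, and Prey = 6.
Grass = -2*Rainfall + 4  [with Rainfall=3]  = -2
Predator = |Prey - Rainfall|  [with Prey=6, Rainfall=3]  = 3
Births = 3*Grass + Predator + 6  [with Grass=-2, Predator=3]  = 3
Pop = 4 if Births >= 5 else -2  [with Births=3]  = -2
Without intervention: Grass = -2*Rainfall + 4  [with Rainfall=3]  = -2; Prey = 3*Grass + 4  [with Grass=-2]  = -2; Predator = |Prey - Rainfall|  [with Prey=-2, Rainfall=3]  = 5; Births = 3*Grass + Predator + 6  [with Grass=-2, Predator=5]  = 5; Pop = 4 if Births >= 5 else -2  [with Births=5]  = 4.
Change = -2 − 4 = -6.

-6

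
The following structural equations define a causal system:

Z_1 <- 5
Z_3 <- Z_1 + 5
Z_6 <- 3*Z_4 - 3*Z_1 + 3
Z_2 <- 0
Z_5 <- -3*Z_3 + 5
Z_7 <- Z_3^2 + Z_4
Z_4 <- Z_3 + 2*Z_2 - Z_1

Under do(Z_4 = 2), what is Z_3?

10

Under do(Z_4=2), the mechanism Z_4 <- Z_3 + 2*Z_2 - Z_1 is discarded; Z_4 is fixed at 2.
Since Z_3 is not a descendant of the intervened variable, it is unaffected.
Z_3 = Z_1 + 5  [with Z_1=5]  = 10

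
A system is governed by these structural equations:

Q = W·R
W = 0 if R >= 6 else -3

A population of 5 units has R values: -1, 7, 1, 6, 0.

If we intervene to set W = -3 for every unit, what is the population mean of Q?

The intervention sets W=-3 in all 5 units regardless of R. Recomputing Q per unit gives 3, -21, -3, -18, 0; average -7.8.

-7.8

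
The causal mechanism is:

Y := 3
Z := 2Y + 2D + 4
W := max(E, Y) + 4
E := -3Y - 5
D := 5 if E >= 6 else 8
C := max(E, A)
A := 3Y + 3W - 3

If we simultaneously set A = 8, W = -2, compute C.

8

The joint intervention fixes A = 8, W = -2, removing each variable's own equation.
E = -3Y - 5  [with Y=3]  = -14
C = max(E, A)  [with E=-14, A=8]  = 8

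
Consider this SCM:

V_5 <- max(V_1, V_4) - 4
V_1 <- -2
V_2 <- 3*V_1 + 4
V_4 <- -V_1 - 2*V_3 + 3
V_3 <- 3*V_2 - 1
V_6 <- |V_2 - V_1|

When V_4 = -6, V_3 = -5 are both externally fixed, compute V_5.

The joint intervention fixes V_4 = -6, V_3 = -5, removing each variable's own equation.
V_5 = max(V_1, V_4) - 4  [with V_1=-2, V_4=-6]  = -6

-6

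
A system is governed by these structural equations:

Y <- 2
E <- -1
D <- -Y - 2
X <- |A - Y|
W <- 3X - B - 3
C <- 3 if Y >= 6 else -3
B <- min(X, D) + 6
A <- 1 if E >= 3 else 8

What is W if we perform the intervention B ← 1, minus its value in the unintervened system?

1

Intervening sets B = 1 and removes its equation (B <- min(X, D) + 6).
A = 1 if E >= 3 else 8  [with E=-1]  = 8
X = |A - Y|  [with A=8, Y=2]  = 6
W = 3X - B - 3  [with X=6, B=1]  = 14
Without intervention: A = 1 if E >= 3 else 8  [with E=-1]  = 8; X = |A - Y|  [with A=8, Y=2]  = 6; D = -Y - 2  [with Y=2]  = -4; B = min(X, D) + 6  [with X=6, D=-4]  = 2; W = 3X - B - 3  [with X=6, B=2]  = 13.
Change = 14 − 13 = 1.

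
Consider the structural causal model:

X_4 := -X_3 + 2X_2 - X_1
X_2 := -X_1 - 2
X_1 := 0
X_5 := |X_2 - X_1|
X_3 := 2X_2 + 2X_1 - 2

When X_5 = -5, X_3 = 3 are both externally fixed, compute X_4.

-7

Under do(X_5 = -5, X_3 = 3), each intervened variable's structural equation is replaced by its fixed value.
X_2 = -X_1 - 2  [with X_1=0]  = -2
X_4 = -X_3 + 2X_2 - X_1  [with X_3=3, X_2=-2, X_1=0]  = -7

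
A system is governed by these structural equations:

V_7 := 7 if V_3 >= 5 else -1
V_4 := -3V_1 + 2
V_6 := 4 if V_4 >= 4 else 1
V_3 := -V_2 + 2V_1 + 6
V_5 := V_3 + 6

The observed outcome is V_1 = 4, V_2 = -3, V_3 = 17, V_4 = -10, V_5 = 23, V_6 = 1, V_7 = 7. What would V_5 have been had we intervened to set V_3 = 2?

8

do(V_3=2) replaces the equation V_3 := -V_2 + 2V_1 + 6 with the constant V_3 = 2.
V_5 = V_3 + 6  [with V_3=2]  = 8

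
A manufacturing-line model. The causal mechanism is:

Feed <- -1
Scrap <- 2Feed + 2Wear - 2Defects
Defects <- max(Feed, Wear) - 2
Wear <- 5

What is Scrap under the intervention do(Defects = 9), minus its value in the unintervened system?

-12

The intervention breaks the incoming arrows to Defects: Defects <- max(Feed, Wear) - 2 no longer applies, and Defects = 9.
Scrap = 2Feed + 2Wear - 2Defects  [with Feed=-1, Wear=5, Defects=9]  = -10
Without intervention: Defects = max(Feed, Wear) - 2  [with Feed=-1, Wear=5]  = 3; Scrap = 2Feed + 2Wear - 2Defects  [with Feed=-1, Wear=5, Defects=3]  = 2.
Change = -10 − 2 = -12.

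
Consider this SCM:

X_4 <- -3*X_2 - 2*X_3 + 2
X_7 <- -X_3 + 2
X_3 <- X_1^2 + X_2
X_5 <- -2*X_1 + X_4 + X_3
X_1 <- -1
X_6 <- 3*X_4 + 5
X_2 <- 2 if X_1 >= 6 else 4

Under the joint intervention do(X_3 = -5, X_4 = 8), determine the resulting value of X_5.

Setting X_3 = -5, X_4 = 8 by intervention discards those variables' equations.
X_5 = -2*X_1 + X_4 + X_3  [with X_1=-1, X_4=8, X_3=-5]  = 5

5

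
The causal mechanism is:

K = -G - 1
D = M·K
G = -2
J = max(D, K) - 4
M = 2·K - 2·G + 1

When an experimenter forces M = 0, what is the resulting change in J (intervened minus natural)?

-6

do(M=0) replaces the equation M = 2·K - 2·G + 1 with the constant M = 0.
K = -G - 1  [with G=-2]  = 1
D = M·K  [with M=0, K=1]  = 0
J = max(D, K) - 4  [with D=0, K=1]  = -3
Without intervention: K = -G - 1  [with G=-2]  = 1; M = 2·K - 2·G + 1  [with K=1, G=-2]  = 7; D = M·K  [with M=7, K=1]  = 7; J = max(D, K) - 4  [with D=7, K=1]  = 3.
Change = -3 − 3 = -6.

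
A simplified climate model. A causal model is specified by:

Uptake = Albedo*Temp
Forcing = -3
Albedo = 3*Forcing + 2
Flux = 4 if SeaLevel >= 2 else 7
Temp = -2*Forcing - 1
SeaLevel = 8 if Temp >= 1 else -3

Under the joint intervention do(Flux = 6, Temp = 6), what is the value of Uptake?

The joint intervention fixes Flux = 6, Temp = 6, removing each variable's own equation.
Albedo = 3*Forcing + 2  [with Forcing=-3]  = -7
Uptake = Albedo*Temp  [with Albedo=-7, Temp=6]  = -42

-42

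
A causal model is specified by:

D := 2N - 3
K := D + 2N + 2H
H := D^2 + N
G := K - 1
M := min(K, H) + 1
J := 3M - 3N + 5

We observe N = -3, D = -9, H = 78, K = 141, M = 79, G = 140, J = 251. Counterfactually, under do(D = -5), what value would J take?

Under do(D=-5), the mechanism D := 2N - 3 is discarded; D is fixed at -5.
H = D^2 + N  [with D=-5, N=-3]  = 22
K = D + 2N + 2H  [with D=-5, N=-3, H=22]  = 33
M = min(K, H) + 1  [with K=33, H=22]  = 23
J = 3M - 3N + 5  [with M=23, N=-3]  = 83

83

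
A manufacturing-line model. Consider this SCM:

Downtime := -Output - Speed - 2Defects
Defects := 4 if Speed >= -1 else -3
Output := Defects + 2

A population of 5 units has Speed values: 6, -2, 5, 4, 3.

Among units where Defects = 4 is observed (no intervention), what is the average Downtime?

E[Downtime|Defects=4] averages over only the 4 units with Defects=4 (Speed = 6, 5, 4, 3): Downtime = -20, -19, -18, -17, mean -18.5.

-18.5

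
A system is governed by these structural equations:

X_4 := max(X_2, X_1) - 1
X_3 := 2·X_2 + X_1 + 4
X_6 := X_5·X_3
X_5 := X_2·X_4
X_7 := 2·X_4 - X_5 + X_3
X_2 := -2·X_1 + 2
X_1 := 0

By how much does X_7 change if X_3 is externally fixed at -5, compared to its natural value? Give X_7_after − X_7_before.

The intervention breaks the incoming arrows to X_3: X_3 := 2·X_2 + X_1 + 4 no longer applies, and X_3 = -5.
X_2 = -2·X_1 + 2  [with X_1=0]  = 2
X_4 = max(X_2, X_1) - 1  [with X_2=2, X_1=0]  = 1
X_5 = X_2·X_4  [with X_2=2, X_4=1]  = 2
X_7 = 2·X_4 - X_5 + X_3  [with X_4=1, X_5=2, X_3=-5]  = -5
Without intervention: X_2 = -2·X_1 + 2  [with X_1=0]  = 2; X_3 = 2·X_2 + X_1 + 4  [with X_2=2, X_1=0]  = 8; X_4 = max(X_2, X_1) - 1  [with X_2=2, X_1=0]  = 1; X_5 = X_2·X_4  [with X_2=2, X_4=1]  = 2; X_7 = 2·X_4 - X_5 + X_3  [with X_4=1, X_5=2, X_3=8]  = 8.
Change = -5 − 8 = -13.

-13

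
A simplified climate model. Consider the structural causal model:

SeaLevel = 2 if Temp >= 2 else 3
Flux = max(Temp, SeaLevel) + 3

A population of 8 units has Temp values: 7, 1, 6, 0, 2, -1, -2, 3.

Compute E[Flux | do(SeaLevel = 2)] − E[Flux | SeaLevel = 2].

-1.25

Under do(SeaLevel=2), SeaLevel's equation is replaced by SeaLevel=2 for every unit. Per-unit Flux: 10, 5, 9, 5, 5, 5, 5, 6. Mean = 6.25.
Observing SeaLevel=2 restricts to units where SeaLevel's equation naturally yields 2: Temp ∈ {7, 6, 2, 3}. In that subpopulation Flux = 10, 9, 5, 6, mean 7.5.
Difference = 6.25 − 7.5 = -1.25.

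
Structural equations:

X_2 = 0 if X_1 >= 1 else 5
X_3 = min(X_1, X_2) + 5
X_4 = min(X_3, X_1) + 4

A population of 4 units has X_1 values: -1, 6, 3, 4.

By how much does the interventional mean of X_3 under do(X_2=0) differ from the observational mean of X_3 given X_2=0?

The intervention sets X_2=0 in all 4 units regardless of X_1. Recomputing X_3 per unit gives 4, 5, 5, 5; average 4.75.
Conditioning on X_2=0 selects the 3 unit(s) with X_1 ∈ {6, 3, 4}. Their X_3 values: 5, 5, 5. Mean = 5.
Difference = 4.75 − 5 = -0.25.

-0.25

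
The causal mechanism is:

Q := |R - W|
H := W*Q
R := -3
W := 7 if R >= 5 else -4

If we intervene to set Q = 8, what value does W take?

Under do(Q=8), the mechanism Q := |R - W| is discarded; Q is fixed at 8.
Since W is not a descendant of the intervened variable, it is unaffected.
W = 7 if R >= 5 else -4  [with R=-3]  = -4

-4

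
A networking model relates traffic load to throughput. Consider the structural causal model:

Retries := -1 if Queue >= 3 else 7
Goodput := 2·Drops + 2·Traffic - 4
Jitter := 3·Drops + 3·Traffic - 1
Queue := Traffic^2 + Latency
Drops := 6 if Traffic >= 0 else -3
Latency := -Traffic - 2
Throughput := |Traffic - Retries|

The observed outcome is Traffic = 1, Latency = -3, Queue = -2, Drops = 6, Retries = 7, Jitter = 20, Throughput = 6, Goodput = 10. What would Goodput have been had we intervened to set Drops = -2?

-6

do(Drops=-2) replaces the equation Drops := 6 if Traffic >= 0 else -3 with the constant Drops = -2.
Goodput = 2·Drops + 2·Traffic - 4  [with Drops=-2, Traffic=1]  = -6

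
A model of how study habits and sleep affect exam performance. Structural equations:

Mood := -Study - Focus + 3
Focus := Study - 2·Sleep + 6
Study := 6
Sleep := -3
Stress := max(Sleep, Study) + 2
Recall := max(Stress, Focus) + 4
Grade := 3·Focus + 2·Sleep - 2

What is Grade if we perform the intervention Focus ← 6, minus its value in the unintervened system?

-36

The intervention breaks the incoming arrows to Focus: Focus := Study - 2·Sleep + 6 no longer applies, and Focus = 6.
Grade = 3·Focus + 2·Sleep - 2  [with Focus=6, Sleep=-3]  = 10
Without intervention: Focus = Study - 2·Sleep + 6  [with Study=6, Sleep=-3]  = 18; Grade = 3·Focus + 2·Sleep - 2  [with Focus=18, Sleep=-3]  = 46.
Change = 10 − 46 = -36.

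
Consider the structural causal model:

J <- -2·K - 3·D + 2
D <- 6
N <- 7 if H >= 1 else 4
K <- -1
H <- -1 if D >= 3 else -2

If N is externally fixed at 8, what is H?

The intervention breaks the incoming arrows to N: N <- 7 if H >= 1 else 4 no longer applies, and N = 8.
Since H is not a descendant of the intervened variable, it is unaffected.
H = -1 if D >= 3 else -2  [with D=6]  = -1

-1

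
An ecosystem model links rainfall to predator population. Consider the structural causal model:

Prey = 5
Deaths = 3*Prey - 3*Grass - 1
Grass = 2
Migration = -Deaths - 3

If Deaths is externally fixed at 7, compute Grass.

Under do(Deaths=7), the mechanism Deaths = 3*Prey - 3*Grass - 1 is discarded; Deaths is fixed at 7.
Grass is not downstream of the intervention, so its value is determined by the original equations.

2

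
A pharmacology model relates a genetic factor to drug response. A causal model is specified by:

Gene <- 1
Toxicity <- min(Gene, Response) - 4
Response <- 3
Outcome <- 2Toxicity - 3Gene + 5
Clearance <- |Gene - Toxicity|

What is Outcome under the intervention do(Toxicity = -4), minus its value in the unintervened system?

-2

do(Toxicity=-4) replaces the equation Toxicity <- min(Gene, Response) - 4 with the constant Toxicity = -4.
Outcome = 2Toxicity - 3Gene + 5  [with Toxicity=-4, Gene=1]  = -6
Without intervention: Toxicity = min(Gene, Response) - 4  [with Gene=1, Response=3]  = -3; Outcome = 2Toxicity - 3Gene + 5  [with Toxicity=-3, Gene=1]  = -4.
Change = -6 − (-4) = -2.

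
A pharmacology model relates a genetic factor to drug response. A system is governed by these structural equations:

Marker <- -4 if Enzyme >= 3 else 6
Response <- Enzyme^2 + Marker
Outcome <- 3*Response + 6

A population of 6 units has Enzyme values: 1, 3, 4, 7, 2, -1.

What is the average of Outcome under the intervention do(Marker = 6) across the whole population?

64

Every unit gets Marker=6 under the intervention. Outcome values become 27, 51, 72, 171, 36, 27; E[Outcome|do(Marker=6)] = 64.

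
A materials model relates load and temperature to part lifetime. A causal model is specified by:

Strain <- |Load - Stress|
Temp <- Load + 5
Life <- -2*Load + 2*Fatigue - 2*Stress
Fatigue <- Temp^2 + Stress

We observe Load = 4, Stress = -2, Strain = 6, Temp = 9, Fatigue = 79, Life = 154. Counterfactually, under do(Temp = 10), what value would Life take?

Under do(Temp=10), the mechanism Temp <- Load + 5 is discarded; Temp is fixed at 10.
Fatigue = Temp^2 + Stress  [with Temp=10, Stress=-2]  = 98
Life = -2*Load + 2*Fatigue - 2*Stress  [with Load=4, Fatigue=98, Stress=-2]  = 192

192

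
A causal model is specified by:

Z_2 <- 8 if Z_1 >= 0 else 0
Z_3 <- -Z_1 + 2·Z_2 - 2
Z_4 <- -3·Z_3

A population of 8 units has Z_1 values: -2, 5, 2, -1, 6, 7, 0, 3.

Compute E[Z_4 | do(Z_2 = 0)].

13.5

Under do(Z_2=0), Z_2's equation is replaced by Z_2=0 for every unit. Per-unit Z_4: 0, 21, 12, 3, 24, 27, 6, 15. Mean = 13.5.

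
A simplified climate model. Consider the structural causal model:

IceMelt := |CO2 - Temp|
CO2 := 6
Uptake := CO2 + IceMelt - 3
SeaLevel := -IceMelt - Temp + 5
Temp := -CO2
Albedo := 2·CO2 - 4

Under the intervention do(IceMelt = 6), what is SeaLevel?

5

do(IceMelt=6) replaces the equation IceMelt := |CO2 - Temp| with the constant IceMelt = 6.
Temp = -CO2  [with CO2=6]  = -6
SeaLevel = -IceMelt - Temp + 5  [with IceMelt=6, Temp=-6]  = 5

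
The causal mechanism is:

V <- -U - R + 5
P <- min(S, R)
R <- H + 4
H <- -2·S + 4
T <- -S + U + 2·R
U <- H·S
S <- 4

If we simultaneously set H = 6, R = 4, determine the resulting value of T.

Under do(H = 6, R = 4), each intervened variable's structural equation is replaced by its fixed value.
U = H·S  [with H=6, S=4]  = 24
T = -S + U + 2·R  [with S=4, U=24, R=4]  = 28

28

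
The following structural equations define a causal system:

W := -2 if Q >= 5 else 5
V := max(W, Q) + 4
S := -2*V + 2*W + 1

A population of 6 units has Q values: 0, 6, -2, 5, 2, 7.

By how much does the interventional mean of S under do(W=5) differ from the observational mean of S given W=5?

-1

Under do(W=5), W's equation is replaced by W=5 for every unit. Per-unit S: -7, -9, -7, -7, -7, -11. Mean = -8.
Conditioning on W=5 selects the 3 unit(s) with Q ∈ {0, -2, 2}. Their S values: -7, -7, -7. Mean = -7.
Difference = -8 − (-7) = -1.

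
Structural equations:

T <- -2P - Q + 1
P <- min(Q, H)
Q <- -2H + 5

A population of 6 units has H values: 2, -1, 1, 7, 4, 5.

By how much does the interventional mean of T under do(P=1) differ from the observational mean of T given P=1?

3

The intervention sets P=1 in all 6 units regardless of H. Recomputing T per unit gives -2, -8, -4, 8, 2, 4; average 0.
Observing P=1 restricts to units where P's equation naturally yields 1: H ∈ {2, 1}. In that subpopulation T = -2, -4, mean -3.
Difference = 0 − (-3) = 3.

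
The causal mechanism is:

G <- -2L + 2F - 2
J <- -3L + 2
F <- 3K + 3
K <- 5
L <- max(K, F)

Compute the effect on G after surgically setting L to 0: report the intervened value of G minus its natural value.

The intervention breaks the incoming arrows to L: L <- max(K, F) no longer applies, and L = 0.
F = 3K + 3  [with K=5]  = 18
G = -2L + 2F - 2  [with L=0, F=18]  = 34
Without intervention: F = 3K + 3  [with K=5]  = 18; L = max(K, F)  [with K=5, F=18]  = 18; G = -2L + 2F - 2  [with L=18, F=18]  = -2.
Change = 34 − (-2) = 36.

36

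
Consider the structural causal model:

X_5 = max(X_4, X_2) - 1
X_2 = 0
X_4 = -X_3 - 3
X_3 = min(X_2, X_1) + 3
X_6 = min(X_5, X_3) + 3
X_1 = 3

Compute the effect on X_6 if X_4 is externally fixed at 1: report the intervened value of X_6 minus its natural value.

Under do(X_4=1), the mechanism X_4 = -X_3 - 3 is discarded; X_4 is fixed at 1.
X_3 = min(X_2, X_1) + 3  [with X_2=0, X_1=3]  = 3
X_5 = max(X_4, X_2) - 1  [with X_4=1, X_2=0]  = 0
X_6 = min(X_5, X_3) + 3  [with X_5=0, X_3=3]  = 3
Without intervention: X_3 = min(X_2, X_1) + 3  [with X_2=0, X_1=3]  = 3; X_4 = -X_3 - 3  [with X_3=3]  = -6; X_5 = max(X_4, X_2) - 1  [with X_4=-6, X_2=0]  = -1; X_6 = min(X_5, X_3) + 3  [with X_5=-1, X_3=3]  = 2.
Change = 3 − 2 = 1.

1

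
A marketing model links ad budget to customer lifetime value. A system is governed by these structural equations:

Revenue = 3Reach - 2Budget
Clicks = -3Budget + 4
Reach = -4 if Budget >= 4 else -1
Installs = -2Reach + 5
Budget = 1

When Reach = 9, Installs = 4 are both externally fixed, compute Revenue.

Setting Reach = 9, Installs = 4 by intervention discards those variables' equations.
Revenue = 3Reach - 2Budget  [with Reach=9, Budget=1]  = 25

25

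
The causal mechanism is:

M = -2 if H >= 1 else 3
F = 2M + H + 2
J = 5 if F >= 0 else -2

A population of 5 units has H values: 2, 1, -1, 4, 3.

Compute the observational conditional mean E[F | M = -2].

Conditioning on M=-2 selects the 4 unit(s) with H ∈ {2, 1, 4, 3}. Their F values: 0, -1, 2, 1. Mean = 0.5.

0.5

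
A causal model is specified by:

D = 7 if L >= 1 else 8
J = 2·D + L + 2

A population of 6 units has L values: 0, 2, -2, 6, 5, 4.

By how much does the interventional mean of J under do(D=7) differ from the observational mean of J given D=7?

-1.75

Every unit gets D=7 under the intervention. J values become 16, 18, 14, 22, 21, 20; E[J|do(D=7)] = 18.5.
Conditioning on D=7 selects the 4 unit(s) with L ∈ {2, 6, 5, 4}. Their J values: 18, 22, 21, 20. Mean = 20.25.
Difference = 18.5 − 20.25 = -1.75.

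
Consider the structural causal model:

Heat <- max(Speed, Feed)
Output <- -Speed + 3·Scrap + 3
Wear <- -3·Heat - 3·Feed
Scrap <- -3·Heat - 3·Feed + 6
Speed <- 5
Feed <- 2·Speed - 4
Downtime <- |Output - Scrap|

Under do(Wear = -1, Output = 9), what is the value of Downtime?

Setting Wear = -1, Output = 9 by intervention discards those variables' equations.
Feed = 2·Speed - 4  [with Speed=5]  = 6
Heat = max(Speed, Feed)  [with Speed=5, Feed=6]  = 6
Scrap = -3·Heat - 3·Feed + 6  [with Heat=6, Feed=6]  = -30
Downtime = |Output - Scrap|  [with Output=9, Scrap=-30]  = 39

39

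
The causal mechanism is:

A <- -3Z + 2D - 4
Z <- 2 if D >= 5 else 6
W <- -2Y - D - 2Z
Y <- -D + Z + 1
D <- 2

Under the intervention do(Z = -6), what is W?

do(Z=-6) replaces the equation Z <- 2 if D >= 5 else 6 with the constant Z = -6.
Y = -D + Z + 1  [with D=2, Z=-6]  = -7
W = -2Y - D - 2Z  [with Y=-7, D=2, Z=-6]  = 24

24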